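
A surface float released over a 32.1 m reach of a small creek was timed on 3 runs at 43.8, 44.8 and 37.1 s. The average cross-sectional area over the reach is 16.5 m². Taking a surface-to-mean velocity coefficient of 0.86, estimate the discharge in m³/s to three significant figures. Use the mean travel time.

10.9 m³/s

t̄ = (43.8 + 44.8 + 37.1) / 3 = 41.9 s
v_surface = L / t̄ = 32.1 / 41.9 = 0.7661 m/s
v_mean = 0.86 × 0.7661 = 0.6589 m/s
Q = A × v_mean = 16.5 × 0.6589 = 10.87 m³/s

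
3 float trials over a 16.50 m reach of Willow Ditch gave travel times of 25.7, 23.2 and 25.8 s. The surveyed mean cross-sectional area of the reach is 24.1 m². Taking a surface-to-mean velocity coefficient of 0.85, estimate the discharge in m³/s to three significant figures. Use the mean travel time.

13.6 m³/s

t̄ = (25.7 + 23.2 + 25.8) / 3 = 24.9 s
v_surface = L / t̄ = 16.50 / 24.9 = 0.6627 m/s
v_mean = 0.85 × 0.6627 = 0.5633 m/s
Q = A × v_mean = 24.1 × 0.5633 = 13.57 m³/s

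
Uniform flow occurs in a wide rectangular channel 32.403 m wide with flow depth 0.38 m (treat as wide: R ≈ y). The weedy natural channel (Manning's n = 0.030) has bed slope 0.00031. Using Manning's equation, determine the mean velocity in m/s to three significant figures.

0.308 m/s

A = b·y = 32.403 × 0.38 = 12.31 m²
Wide channel: R ≈ y = 0.38 m
Q = (1/n)·A·R^(2/3)·S^(1/2) = (1/0.030) × 12.31 × 0.3800^(2/3) × 0.00031^(1/2) = 3.791 m³/s
V = Q/A = 3.791/12.31 = 0.3079 m/s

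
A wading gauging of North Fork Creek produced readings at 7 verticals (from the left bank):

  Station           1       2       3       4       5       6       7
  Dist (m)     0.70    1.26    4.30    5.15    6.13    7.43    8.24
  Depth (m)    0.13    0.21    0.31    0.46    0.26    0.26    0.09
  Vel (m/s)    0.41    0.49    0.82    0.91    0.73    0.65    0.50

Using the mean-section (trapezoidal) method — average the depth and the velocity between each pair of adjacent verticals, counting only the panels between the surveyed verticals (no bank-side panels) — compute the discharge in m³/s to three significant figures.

Panel 1-2: Δb = 0.56 m, d̄ = (0.13+0.21)/2 = 0.17, v̄ = (0.41+0.49)/2 = 0.45 → q = 0.56×0.17×0.45 = 0.04284 m³/s
Panel 2-3: Δb = 3.04 m, d̄ = (0.21+0.31)/2 = 0.26, v̄ = (0.49+0.82)/2 = 0.655 → q = 3.04×0.26×0.655 = 0.5177 m³/s
Panel 3-4: Δb = 0.85 m, d̄ = (0.31+0.46)/2 = 0.385, v̄ = (0.82+0.91)/2 = 0.865 → q = 0.85×0.385×0.865 = 0.2831 m³/s
Panel 4-5: Δb = 0.98 m, d̄ = (0.46+0.26)/2 = 0.36, v̄ = (0.91+0.73)/2 = 0.82 → q = 0.98×0.36×0.82 = 0.2893 m³/s
Panel 5-6: Δb = 1.3 m, d̄ = (0.26+0.26)/2 = 0.26, v̄ = (0.73+0.65)/2 = 0.69 → q = 1.3×0.26×0.69 = 0.2332 m³/s
Panel 6-7: Δb = 0.81 m, d̄ = (0.26+0.09)/2 = 0.175, v̄ = (0.65+0.50)/2 = 0.575 → q = 0.81×0.175×0.575 = 0.08151 m³/s
Q = Σ q = 1.448 m³/s

1.45 m³/s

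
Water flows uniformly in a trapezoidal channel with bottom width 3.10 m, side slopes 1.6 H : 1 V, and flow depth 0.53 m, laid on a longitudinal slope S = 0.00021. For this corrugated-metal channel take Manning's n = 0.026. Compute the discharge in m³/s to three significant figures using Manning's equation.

A = (b + z·y)·y = (3.10 + 1.6×0.53)×0.53 = 2.092 m²
P = b + 2y√(1+z²) = 3.10 + 2×0.53×√(1+1.6²) = 5.100 m
R = A/P = 2.092/5.100 = 0.4103 m
Q = (1/n)·A·R^(2/3)·S^(1/2) = (1/0.026) × 2.092 × 0.4103^(2/3) × 0.00021^(1/2) = 0.6439 m³/s

0.644 m³/s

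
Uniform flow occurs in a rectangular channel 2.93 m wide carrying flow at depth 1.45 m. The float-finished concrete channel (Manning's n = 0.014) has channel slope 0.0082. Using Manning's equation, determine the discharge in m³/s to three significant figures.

22.3 m³/s

A = b·y = 2.93 × 1.45 = 4.249 m²
P = b + 2y = 2.93 + 2×1.45 = 5.830 m
R = A/P = 4.249/5.830 = 0.7287 m
Q = (1/n)·A·R^(2/3)·S^(1/2) = (1/0.014) × 4.249 × 0.7287^(2/3) × 0.0082^(1/2) = 22.25 m³/s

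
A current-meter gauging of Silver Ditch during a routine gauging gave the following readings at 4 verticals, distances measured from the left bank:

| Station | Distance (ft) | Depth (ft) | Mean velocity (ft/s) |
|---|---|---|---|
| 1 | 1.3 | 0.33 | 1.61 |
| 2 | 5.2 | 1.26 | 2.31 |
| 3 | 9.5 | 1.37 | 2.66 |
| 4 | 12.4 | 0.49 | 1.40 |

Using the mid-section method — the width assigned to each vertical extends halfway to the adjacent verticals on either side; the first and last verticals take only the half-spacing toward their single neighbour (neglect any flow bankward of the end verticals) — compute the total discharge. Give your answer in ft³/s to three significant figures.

w_1 = (5.2 − 1.3)/2 = 1.95 ft; q_1 = 1.61 × 0.33 × 1.95 = 1.036 ft³/s
w_2 = (9.5 − 1.3)/2 = 4.1 ft; q_2 = 2.31 × 1.26 × 4.1 = 11.93 ft³/s
w_3 = (12.4 − 5.2)/2 = 3.6 ft; q_3 = 2.66 × 1.37 × 3.6 = 13.12 ft³/s
w_4 = (12.4 − 9.5)/2 = 1.45 ft; q_4 = 1.40 × 0.49 × 1.45 = 0.9947 ft³/s
Q = Σ qᵢ = 27.08 ft³/s

27.1 ft³/s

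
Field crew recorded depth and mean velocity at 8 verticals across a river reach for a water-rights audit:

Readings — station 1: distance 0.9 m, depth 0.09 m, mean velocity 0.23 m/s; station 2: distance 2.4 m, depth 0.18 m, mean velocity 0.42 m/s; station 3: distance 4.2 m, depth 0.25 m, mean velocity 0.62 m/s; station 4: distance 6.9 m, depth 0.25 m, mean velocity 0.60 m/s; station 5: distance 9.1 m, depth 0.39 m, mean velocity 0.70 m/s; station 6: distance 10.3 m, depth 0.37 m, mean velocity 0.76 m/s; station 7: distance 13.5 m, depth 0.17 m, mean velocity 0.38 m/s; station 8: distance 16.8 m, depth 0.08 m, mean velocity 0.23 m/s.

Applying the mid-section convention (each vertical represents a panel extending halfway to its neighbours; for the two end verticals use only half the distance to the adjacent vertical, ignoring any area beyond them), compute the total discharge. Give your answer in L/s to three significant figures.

w_1 = (2.4 − 0.9)/2 = 0.75 m; q_1 = 0.23 × 0.09 × 0.75 = 0.01553 m³/s
w_2 = (4.2 − 0.9)/2 = 1.65 m; q_2 = 0.42 × 0.18 × 1.65 = 0.1247 m³/s
w_3 = (6.9 − 2.4)/2 = 2.25 m; q_3 = 0.62 × 0.25 × 2.25 = 0.3488 m³/s
w_4 = (9.1 − 4.2)/2 = 2.45 m; q_4 = 0.60 × 0.25 × 2.45 = 0.3675 m³/s
w_5 = (10.3 − 6.9)/2 = 1.7 m; q_5 = 0.70 × 0.39 × 1.7 = 0.4641 m³/s
w_6 = (13.5 − 9.1)/2 = 2.2 m; q_6 = 0.76 × 0.37 × 2.2 = 0.6186 m³/s
w_7 = (16.8 − 10.3)/2 = 3.25 m; q_7 = 0.38 × 0.17 × 3.25 = 0.2100 m³/s
w_8 = (16.8 − 13.5)/2 = 1.65 m; q_8 = 0.23 × 0.08 × 1.65 = 0.03036 m³/s
Q = Σ qᵢ = 2.180 m³/s
= 2.180 × 1000 = 2180 L/s

2180 L/s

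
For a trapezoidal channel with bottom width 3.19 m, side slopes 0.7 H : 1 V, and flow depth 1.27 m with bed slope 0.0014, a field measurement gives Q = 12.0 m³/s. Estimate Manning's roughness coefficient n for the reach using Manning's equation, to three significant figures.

0.0142

A = (b + z·y)·y = (3.19 + 0.7×1.27)×1.27 = 5.180 m²
P = b + 2y√(1+z²) = 3.19 + 2×1.27×√(1+0.7²) = 6.290 m
R = A/P = 5.180/6.290 = 0.8235 m
n = (1/Q)·A·R^(2/3)·S^(1/2) = (1/12.0) × 5.180 × 0.8786 × 0.03742 = 0.01419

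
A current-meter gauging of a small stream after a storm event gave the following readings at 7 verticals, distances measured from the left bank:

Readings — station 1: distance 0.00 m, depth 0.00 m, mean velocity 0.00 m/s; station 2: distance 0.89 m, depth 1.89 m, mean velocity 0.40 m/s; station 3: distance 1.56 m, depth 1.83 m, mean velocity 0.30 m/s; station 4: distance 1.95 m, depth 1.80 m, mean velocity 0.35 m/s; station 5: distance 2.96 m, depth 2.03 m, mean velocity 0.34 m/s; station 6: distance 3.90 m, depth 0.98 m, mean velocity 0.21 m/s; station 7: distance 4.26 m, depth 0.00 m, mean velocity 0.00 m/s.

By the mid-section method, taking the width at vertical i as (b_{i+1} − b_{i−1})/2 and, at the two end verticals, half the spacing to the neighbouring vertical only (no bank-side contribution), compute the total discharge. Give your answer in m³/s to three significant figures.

2.13 m³/s

w_2 = (1.56 − 0.00)/2 = 0.78 m; q_2 = 0.40 × 1.89 × 0.78 = 0.5897 m³/s
w_3 = (1.95 − 0.89)/2 = 0.53 m; q_3 = 0.30 × 1.83 × 0.53 = 0.2910 m³/s
w_4 = (2.96 − 1.56)/2 = 0.7 m; q_4 = 0.35 × 1.80 × 0.7 = 0.4410 m³/s
w_5 = (3.90 − 1.95)/2 = 0.975 m; q_5 = 0.34 × 2.03 × 0.975 = 0.6729 m³/s
w_6 = (4.26 − 2.96)/2 = 0.65 m; q_6 = 0.21 × 0.98 × 0.65 = 0.1338 m³/s
Stations 1, 7 contribute zero (depth or velocity is 0).
Q = Σ qᵢ = 2.128 m³/s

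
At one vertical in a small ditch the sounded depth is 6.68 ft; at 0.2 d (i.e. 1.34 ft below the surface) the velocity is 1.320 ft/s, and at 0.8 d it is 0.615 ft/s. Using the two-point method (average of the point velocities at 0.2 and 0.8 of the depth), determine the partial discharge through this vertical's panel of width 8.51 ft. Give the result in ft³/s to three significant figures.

v̄ = (1.320 + 0.615) / 2 = 0.9675 ft/s
q = v̄ × d × w = 0.9675 × 6.68 × 8.51 = 55.00 ft³/s

55.0 ft³/s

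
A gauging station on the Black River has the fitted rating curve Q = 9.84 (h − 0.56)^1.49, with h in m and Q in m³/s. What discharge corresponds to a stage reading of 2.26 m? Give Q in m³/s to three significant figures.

21.7 m³/s

Q = 9.84 × (2.26 − 0.56)^1.49 = 9.84 × 1.7^1.49 = 21.70 m³/s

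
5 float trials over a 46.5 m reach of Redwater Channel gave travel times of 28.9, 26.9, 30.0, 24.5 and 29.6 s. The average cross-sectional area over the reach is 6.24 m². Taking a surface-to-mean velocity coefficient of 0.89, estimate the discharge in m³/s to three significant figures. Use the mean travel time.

9.23 m³/s

t̄ = (28.9 + 26.9 + 30.0 + 24.5 + 29.6) / 5 = 27.98 s
v_surface = L / t̄ = 46.5 / 27.98 = 1.662 m/s
v_mean = 0.89 × 1.662 = 1.479 m/s
Q = A × v_mean = 6.24 × 1.479 = 9.230 m³/s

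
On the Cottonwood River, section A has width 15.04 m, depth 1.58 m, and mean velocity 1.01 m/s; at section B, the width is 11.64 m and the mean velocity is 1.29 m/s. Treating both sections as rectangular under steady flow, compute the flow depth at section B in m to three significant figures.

Q = A₁V₁ = (15.04×1.58) × 1.01 = 24.00 m³/s
d₂ = Q/(b₂ V₂) = 24.00/(11.64×1.29) = 1.598 m

1.60 m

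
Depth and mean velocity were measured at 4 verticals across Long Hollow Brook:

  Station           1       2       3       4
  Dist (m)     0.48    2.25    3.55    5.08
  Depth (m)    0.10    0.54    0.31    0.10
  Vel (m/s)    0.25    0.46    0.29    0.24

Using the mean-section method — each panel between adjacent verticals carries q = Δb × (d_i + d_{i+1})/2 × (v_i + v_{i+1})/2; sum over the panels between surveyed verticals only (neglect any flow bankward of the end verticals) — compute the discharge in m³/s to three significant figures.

Panel 1-2: Δb = 1.77 m, d̄ = (0.10+0.54)/2 = 0.32, v̄ = (0.25+0.46)/2 = 0.355 → q = 1.77×0.32×0.355 = 0.2011 m³/s
Panel 2-3: Δb = 1.3 m, d̄ = (0.54+0.31)/2 = 0.425, v̄ = (0.46+0.29)/2 = 0.375 → q = 1.3×0.425×0.375 = 0.2072 m³/s
Panel 3-4: Δb = 1.53 m, d̄ = (0.31+0.10)/2 = 0.205, v̄ = (0.29+0.24)/2 = 0.265 → q = 1.53×0.205×0.265 = 0.08312 m³/s
Q = Σ q = 0.4914 m³/s

0.491 m³/s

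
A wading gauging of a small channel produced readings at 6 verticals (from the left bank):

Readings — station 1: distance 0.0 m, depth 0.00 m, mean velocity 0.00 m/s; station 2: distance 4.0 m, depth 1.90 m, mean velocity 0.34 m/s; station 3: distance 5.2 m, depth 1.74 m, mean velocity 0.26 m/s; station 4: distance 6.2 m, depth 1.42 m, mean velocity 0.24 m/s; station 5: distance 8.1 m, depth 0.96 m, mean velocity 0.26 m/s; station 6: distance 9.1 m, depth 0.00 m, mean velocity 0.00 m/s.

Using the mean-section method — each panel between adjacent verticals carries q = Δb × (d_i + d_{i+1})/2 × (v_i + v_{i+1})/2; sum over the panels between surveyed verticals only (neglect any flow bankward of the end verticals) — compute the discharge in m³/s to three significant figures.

Panel 1-2: Δb = 4 m, d̄ = (0.00+1.90)/2 = 0.95, v̄ = (0.00+0.34)/2 = 0.17 → q = 4×0.95×0.17 = 0.6460 m³/s
Panel 2-3: Δb = 1.2 m, d̄ = (1.90+1.74)/2 = 1.82, v̄ = (0.34+0.26)/2 = 0.3 → q = 1.2×1.82×0.3 = 0.6552 m³/s
Panel 3-4: Δb = 1 m, d̄ = (1.74+1.42)/2 = 1.58, v̄ = (0.26+0.24)/2 = 0.25 → q = 1×1.58×0.25 = 0.3950 m³/s
Panel 4-5: Δb = 1.9 m, d̄ = (1.42+0.96)/2 = 1.19, v̄ = (0.24+0.26)/2 = 0.25 → q = 1.9×1.19×0.25 = 0.5653 m³/s
Panel 5-6: Δb = 1 m, d̄ = (0.96+0.00)/2 = 0.48, v̄ = (0.26+0.00)/2 = 0.13 → q = 1×0.48×0.13 = 0.06240 m³/s
Q = Σ q = 2.324 m³/s

2.32 m³/s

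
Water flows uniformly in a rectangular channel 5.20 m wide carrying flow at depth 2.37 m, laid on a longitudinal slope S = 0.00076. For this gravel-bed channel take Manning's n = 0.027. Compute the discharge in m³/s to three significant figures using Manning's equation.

A = b·y = 5.20 × 2.37 = 12.32 m²
P = b + 2y = 5.20 + 2×2.37 = 9.940 m
R = A/P = 12.32/9.940 = 1.240 m
Q = (1/n)·A·R^(2/3)·S^(1/2) = (1/0.027) × 12.32 × 1.240^(2/3) × 0.00076^(1/2) = 14.52 m³/s

14.5 m³/s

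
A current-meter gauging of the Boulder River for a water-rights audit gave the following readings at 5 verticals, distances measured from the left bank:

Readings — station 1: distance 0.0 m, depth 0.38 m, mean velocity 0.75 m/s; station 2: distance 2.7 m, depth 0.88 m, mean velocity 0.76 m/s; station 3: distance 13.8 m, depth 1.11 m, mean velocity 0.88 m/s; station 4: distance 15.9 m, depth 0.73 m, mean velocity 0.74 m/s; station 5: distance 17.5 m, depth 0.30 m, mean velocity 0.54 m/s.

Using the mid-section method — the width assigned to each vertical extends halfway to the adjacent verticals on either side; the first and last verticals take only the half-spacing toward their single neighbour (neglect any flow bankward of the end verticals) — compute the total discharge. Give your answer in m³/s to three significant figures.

12.6 m³/s

w_1 = (2.7 − 0.0)/2 = 1.35 m; q_1 = 0.75 × 0.38 × 1.35 = 0.3848 m³/s
w_2 = (13.8 − 0.0)/2 = 6.9 m; q_2 = 0.76 × 0.88 × 6.9 = 4.615 m³/s
w_3 = (15.9 − 2.7)/2 = 6.6 m; q_3 = 0.88 × 1.11 × 6.6 = 6.447 m³/s
w_4 = (17.5 − 13.8)/2 = 1.85 m; q_4 = 0.74 × 0.73 × 1.85 = 0.9994 m³/s
w_5 = (17.5 − 15.9)/2 = 0.8 m; q_5 = 0.54 × 0.30 × 0.8 = 0.1296 m³/s
Q = Σ qᵢ = 12.58 m³/s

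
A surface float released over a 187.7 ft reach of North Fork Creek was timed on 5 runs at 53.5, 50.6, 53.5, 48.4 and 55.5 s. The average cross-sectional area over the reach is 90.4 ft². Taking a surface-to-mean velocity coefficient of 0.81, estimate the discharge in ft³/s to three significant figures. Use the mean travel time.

t̄ = (53.5 + 50.6 + 53.5 + 48.4 + 55.5) / 5 = 52.3 s
v_surface = L / t̄ = 187.7 / 52.3 = 3.589 ft/s
v_mean = 0.81 × 3.589 = 2.907 ft/s
Q = A × v_mean = 90.4 × 2.907 = 262.8 ft³/s

263 ft³/s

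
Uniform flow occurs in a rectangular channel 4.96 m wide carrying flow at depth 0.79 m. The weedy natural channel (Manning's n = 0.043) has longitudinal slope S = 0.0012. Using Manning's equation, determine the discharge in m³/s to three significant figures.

A = b·y = 4.96 × 0.79 = 3.918 m²
P = b + 2y = 4.96 + 2×0.79 = 6.540 m
R = A/P = 3.918/6.540 = 0.5991 m
Q = (1/n)·A·R^(2/3)·S^(1/2) = (1/0.043) × 3.918 × 0.5991^(2/3) × 0.0012^(1/2) = 2.243 m³/s

2.24 m³/s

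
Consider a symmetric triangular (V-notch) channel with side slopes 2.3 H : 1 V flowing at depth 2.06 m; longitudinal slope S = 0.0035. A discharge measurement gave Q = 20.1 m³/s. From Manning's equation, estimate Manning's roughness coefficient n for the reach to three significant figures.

A = z·y² = 2.3×2.06² = 9.760 m²
P = 2y√(1+z²) = 2×2.06×√(1+2.3²) = 10.33 m
R = A/P = 9.760/10.33 = 0.9446 m
n = (1/Q)·A·R^(2/3)·S^(1/2) = (1/20.1) × 9.760 × 0.9627 × 0.05916 = 0.02766

0.0277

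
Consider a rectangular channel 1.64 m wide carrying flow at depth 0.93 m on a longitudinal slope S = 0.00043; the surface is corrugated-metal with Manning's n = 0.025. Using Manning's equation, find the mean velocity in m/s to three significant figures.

A = b·y = 1.64 × 0.93 = 1.525 m²
P = b + 2y = 1.64 + 2×0.93 = 3.500 m
R = A/P = 1.525/3.500 = 0.4358 m
Q = (1/n)·A·R^(2/3)·S^(1/2) = (1/0.025) × 1.525 × 0.4358^(2/3) × 0.00043^(1/2) = 0.7272 m³/s
V = Q/A = 0.7272/1.525 = 0.4768 m/s

0.477 m/s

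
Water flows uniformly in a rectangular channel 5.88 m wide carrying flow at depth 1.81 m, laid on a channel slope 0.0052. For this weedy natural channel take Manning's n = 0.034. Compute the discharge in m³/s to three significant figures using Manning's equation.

A = b·y = 5.88 × 1.81 = 10.64 m²
P = b + 2y = 5.88 + 2×1.81 = 9.500 m
R = A/P = 10.64/9.500 = 1.120 m
Q = (1/n)·A·R^(2/3)·S^(1/2) = (1/0.034) × 10.64 × 1.120^(2/3) × 0.0052^(1/2) = 24.35 m³/s

24.3 m³/s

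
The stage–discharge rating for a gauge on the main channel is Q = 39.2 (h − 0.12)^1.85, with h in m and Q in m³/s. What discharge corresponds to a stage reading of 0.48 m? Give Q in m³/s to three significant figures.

Q = 39.2 × (0.48 − 0.12)^1.85 = 39.2 × 0.36^1.85 = 5.922 m³/s

5.92 m³/s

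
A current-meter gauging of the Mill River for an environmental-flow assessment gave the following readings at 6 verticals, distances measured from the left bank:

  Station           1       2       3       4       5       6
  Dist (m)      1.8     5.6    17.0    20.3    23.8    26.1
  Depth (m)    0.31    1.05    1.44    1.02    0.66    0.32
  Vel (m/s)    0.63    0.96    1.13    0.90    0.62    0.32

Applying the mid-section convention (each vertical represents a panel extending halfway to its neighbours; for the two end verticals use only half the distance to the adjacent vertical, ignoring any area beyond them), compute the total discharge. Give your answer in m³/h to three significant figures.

w_1 = (5.6 − 1.8)/2 = 1.9 m; q_1 = 0.63 × 0.31 × 1.9 = 0.3711 m³/s
w_2 = (17.0 − 1.8)/2 = 7.6 m; q_2 = 0.96 × 1.05 × 7.6 = 7.661 m³/s
w_3 = (20.3 − 5.6)/2 = 7.35 m; q_3 = 1.13 × 1.44 × 7.35 = 11.96 m³/s
w_4 = (23.8 − 17.0)/2 = 3.4 m; q_4 = 0.90 × 1.02 × 3.4 = 3.121 m³/s
w_5 = (26.1 − 20.3)/2 = 2.9 m; q_5 = 0.62 × 0.66 × 2.9 = 1.187 m³/s
w_6 = (26.1 − 23.8)/2 = 1.15 m; q_6 = 0.32 × 0.32 × 1.15 = 0.1178 m³/s
Q = Σ qᵢ = 24.42 m³/s
= 24.42 × 3600 = 87900 m³/h

87900 m³/h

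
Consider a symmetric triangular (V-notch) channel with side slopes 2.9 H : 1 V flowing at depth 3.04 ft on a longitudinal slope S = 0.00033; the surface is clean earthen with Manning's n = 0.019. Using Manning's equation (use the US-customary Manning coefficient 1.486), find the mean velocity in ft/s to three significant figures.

1.81 ft/s

A = z·y² = 2.9×3.04² = 26.80 ft²
P = 2y√(1+z²) = 2×3.04×√(1+2.9²) = 18.65 ft
R = A/P = 26.80/18.65 = 1.437 ft
Q = (1.486/n)·A·R^(2/3)·S^(1/2) = (1.486/0.019) × 26.80 × 1.437^(2/3) × 0.00033^(1/2) = 48.49 ft³/s
V = Q/A = 48.49/26.80 = 1.809 ft/s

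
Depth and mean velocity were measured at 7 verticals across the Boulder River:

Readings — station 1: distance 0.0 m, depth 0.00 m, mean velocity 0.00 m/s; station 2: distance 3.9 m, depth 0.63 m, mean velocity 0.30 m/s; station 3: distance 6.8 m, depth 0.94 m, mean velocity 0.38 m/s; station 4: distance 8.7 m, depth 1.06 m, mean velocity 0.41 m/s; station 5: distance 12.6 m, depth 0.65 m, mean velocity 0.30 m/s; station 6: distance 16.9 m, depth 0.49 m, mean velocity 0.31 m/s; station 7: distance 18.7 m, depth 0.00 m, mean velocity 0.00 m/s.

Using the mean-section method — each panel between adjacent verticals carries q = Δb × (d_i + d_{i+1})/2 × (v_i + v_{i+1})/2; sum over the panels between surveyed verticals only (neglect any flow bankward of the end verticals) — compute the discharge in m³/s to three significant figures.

Panel 1-2: Δb = 3.9 m, d̄ = (0.00+0.63)/2 = 0.315, v̄ = (0.00+0.30)/2 = 0.15 → q = 3.9×0.315×0.15 = 0.1843 m³/s
Panel 2-3: Δb = 2.9 m, d̄ = (0.63+0.94)/2 = 0.785, v̄ = (0.30+0.38)/2 = 0.34 → q = 2.9×0.785×0.34 = 0.7740 m³/s
Panel 3-4: Δb = 1.9 m, d̄ = (0.94+1.06)/2 = 1, v̄ = (0.38+0.41)/2 = 0.395 → q = 1.9×1×0.395 = 0.7505 m³/s
Panel 4-5: Δb = 3.9 m, d̄ = (1.06+0.65)/2 = 0.855, v̄ = (0.41+0.30)/2 = 0.355 → q = 3.9×0.855×0.355 = 1.184 m³/s
Panel 5-6: Δb = 4.3 m, d̄ = (0.65+0.49)/2 = 0.57, v̄ = (0.30+0.31)/2 = 0.305 → q = 4.3×0.57×0.305 = 0.7476 m³/s
Panel 6-7: Δb = 1.8 m, d̄ = (0.49+0.00)/2 = 0.245, v̄ = (0.31+0.00)/2 = 0.155 → q = 1.8×0.245×0.155 = 0.06836 m³/s
Q = Σ q = 3.708 m³/s

3.71 m³/s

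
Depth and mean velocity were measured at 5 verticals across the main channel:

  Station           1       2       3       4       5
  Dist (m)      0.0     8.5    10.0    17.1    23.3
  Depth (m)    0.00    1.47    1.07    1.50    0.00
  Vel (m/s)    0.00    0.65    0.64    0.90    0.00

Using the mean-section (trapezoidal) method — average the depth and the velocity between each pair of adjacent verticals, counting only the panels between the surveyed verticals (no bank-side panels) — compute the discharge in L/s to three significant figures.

12400 L/s

Panel 1-2: Δb = 8.5 m, d̄ = (0.00+1.47)/2 = 0.735, v̄ = (0.00+0.65)/2 = 0.325 → q = 8.5×0.735×0.325 = 2.030 m³/s
Panel 2-3: Δb = 1.5 m, d̄ = (1.47+1.07)/2 = 1.27, v̄ = (0.65+0.64)/2 = 0.645 → q = 1.5×1.27×0.645 = 1.229 m³/s
Panel 3-4: Δb = 7.1 m, d̄ = (1.07+1.50)/2 = 1.285, v̄ = (0.64+0.90)/2 = 0.77 → q = 7.1×1.285×0.77 = 7.025 m³/s
Panel 4-5: Δb = 6.2 m, d̄ = (1.50+0.00)/2 = 0.75, v̄ = (0.90+0.00)/2 = 0.45 → q = 6.2×0.75×0.45 = 2.093 m³/s
Q = Σ q = 12.38 m³/s
= 12.38 × 1000 = 12380 L/s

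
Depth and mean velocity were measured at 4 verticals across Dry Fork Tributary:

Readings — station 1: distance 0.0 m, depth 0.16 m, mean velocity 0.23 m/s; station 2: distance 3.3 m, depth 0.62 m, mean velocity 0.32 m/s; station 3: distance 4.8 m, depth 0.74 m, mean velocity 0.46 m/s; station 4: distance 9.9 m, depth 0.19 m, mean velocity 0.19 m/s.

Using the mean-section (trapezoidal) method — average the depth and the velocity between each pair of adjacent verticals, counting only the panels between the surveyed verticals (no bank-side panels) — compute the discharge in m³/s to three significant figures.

1.52 m³/s

Panel 1-2: Δb = 3.3 m, d̄ = (0.16+0.62)/2 = 0.39, v̄ = (0.23+0.32)/2 = 0.275 → q = 3.3×0.39×0.275 = 0.3539 m³/s
Panel 2-3: Δb = 1.5 m, d̄ = (0.62+0.74)/2 = 0.68, v̄ = (0.32+0.46)/2 = 0.39 → q = 1.5×0.68×0.39 = 0.3978 m³/s
Panel 3-4: Δb = 5.1 m, d̄ = (0.74+0.19)/2 = 0.465, v̄ = (0.46+0.19)/2 = 0.325 → q = 5.1×0.465×0.325 = 0.7707 m³/s
Q = Σ q = 1.522 m³/s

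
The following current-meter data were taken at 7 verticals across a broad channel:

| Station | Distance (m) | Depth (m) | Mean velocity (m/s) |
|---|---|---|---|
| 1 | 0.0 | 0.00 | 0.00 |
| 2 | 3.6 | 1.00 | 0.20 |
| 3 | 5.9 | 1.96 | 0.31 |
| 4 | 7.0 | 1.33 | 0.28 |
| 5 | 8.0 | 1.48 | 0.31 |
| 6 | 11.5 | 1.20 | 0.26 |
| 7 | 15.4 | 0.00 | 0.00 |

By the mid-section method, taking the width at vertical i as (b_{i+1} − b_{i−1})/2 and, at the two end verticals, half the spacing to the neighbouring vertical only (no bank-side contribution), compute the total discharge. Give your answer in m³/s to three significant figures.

4.20 m³/s

w_2 = (5.9 − 0.0)/2 = 2.95 m; q_2 = 0.20 × 1.00 × 2.95 = 0.5900 m³/s
w_3 = (7.0 − 3.6)/2 = 1.7 m; q_3 = 0.31 × 1.96 × 1.7 = 1.033 m³/s
w_4 = (8.0 − 5.9)/2 = 1.05 m; q_4 = 0.28 × 1.33 × 1.05 = 0.3910 m³/s
w_5 = (11.5 − 7.0)/2 = 2.25 m; q_5 = 0.31 × 1.48 × 2.25 = 1.032 m³/s
w_6 = (15.4 − 8.0)/2 = 3.7 m; q_6 = 0.26 × 1.20 × 3.7 = 1.154 m³/s
Stations 1, 7 contribute zero (depth or velocity is 0).
Q = Σ qᵢ = 4.201 m³/s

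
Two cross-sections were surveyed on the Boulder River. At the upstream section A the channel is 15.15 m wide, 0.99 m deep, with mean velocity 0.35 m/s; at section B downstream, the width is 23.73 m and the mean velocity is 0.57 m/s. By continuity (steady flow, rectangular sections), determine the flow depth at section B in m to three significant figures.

Q = A₁V₁ = (15.15×0.99) × 0.35 = 5.249 m³/s
d₂ = Q/(b₂ V₂) = 5.249/(23.73×0.57) = 0.3881 m

0.388 m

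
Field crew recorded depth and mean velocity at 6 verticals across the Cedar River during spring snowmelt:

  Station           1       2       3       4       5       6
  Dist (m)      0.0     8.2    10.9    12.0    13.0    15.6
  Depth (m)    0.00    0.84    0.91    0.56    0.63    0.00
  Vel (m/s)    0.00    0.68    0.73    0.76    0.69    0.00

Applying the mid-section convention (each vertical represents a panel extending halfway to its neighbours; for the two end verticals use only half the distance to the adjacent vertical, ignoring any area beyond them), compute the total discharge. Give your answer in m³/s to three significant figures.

w_2 = (10.9 − 0.0)/2 = 5.45 m; q_2 = 0.68 × 0.84 × 5.45 = 3.113 m³/s
w_3 = (12.0 − 8.2)/2 = 1.9 m; q_3 = 0.73 × 0.91 × 1.9 = 1.262 m³/s
w_4 = (13.0 − 10.9)/2 = 1.05 m; q_4 = 0.76 × 0.56 × 1.05 = 0.4469 m³/s
w_5 = (15.6 − 12.0)/2 = 1.8 m; q_5 = 0.69 × 0.63 × 1.8 = 0.7825 m³/s
Stations 1, 6 contribute zero (depth or velocity is 0).
Q = Σ qᵢ = 5.605 m³/s

5.60 m³/s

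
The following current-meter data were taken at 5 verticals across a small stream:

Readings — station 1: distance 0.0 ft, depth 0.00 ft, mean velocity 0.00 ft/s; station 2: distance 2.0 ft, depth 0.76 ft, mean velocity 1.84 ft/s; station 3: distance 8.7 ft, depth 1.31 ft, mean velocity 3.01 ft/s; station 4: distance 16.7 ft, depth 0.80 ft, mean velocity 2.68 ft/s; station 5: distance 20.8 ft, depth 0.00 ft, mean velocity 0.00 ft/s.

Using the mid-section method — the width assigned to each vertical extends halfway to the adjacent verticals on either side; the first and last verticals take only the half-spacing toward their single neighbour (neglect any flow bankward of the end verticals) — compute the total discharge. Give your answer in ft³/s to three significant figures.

w_2 = (8.7 − 0.0)/2 = 4.35 ft; q_2 = 1.84 × 0.76 × 4.35 = 6.083 ft³/s
w_3 = (16.7 − 2.0)/2 = 7.35 ft; q_3 = 3.01 × 1.31 × 7.35 = 28.98 ft³/s
w_4 = (20.8 − 8.7)/2 = 6.05 ft; q_4 = 2.68 × 0.80 × 6.05 = 12.97 ft³/s
Stations 1, 5 contribute zero (depth or velocity is 0).
Q = Σ qᵢ = 48.04 ft³/s

48.0 ft³/s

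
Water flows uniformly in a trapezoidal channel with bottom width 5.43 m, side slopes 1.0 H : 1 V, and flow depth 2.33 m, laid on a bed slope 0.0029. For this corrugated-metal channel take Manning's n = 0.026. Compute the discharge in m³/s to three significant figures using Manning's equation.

A = (b + z·y)·y = (5.43 + 1.0×2.33)×2.33 = 18.08 m²
P = b + 2y√(1+z²) = 5.43 + 2×2.33×√(1+1.0²) = 12.02 m
R = A/P = 18.08/12.02 = 1.504 m
Q = (1/n)·A·R^(2/3)·S^(1/2) = (1/0.026) × 18.08 × 1.504^(2/3) × 0.0029^(1/2) = 49.16 m³/s

49.2 m³/s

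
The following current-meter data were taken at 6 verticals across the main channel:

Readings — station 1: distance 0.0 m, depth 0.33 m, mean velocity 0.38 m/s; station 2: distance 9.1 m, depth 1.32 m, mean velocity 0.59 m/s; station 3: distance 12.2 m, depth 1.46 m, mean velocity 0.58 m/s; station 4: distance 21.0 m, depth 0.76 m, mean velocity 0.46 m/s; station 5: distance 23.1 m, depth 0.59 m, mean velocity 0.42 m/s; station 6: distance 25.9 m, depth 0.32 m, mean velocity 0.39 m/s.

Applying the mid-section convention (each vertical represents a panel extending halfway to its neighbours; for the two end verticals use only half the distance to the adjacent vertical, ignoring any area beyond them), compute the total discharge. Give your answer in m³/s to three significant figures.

w_1 = (9.1 − 0.0)/2 = 4.55 m; q_1 = 0.38 × 0.33 × 4.55 = 0.5706 m³/s
w_2 = (12.2 − 0.0)/2 = 6.1 m; q_2 = 0.59 × 1.32 × 6.1 = 4.751 m³/s
w_3 = (21.0 − 9.1)/2 = 5.95 m; q_3 = 0.58 × 1.46 × 5.95 = 5.038 m³/s
w_4 = (23.1 − 12.2)/2 = 5.45 m; q_4 = 0.46 × 0.76 × 5.45 = 1.905 m³/s
w_5 = (25.9 − 21.0)/2 = 2.45 m; q_5 = 0.42 × 0.59 × 2.45 = 0.6071 m³/s
w_6 = (25.9 − 23.1)/2 = 1.4 m; q_6 = 0.39 × 0.32 × 1.4 = 0.1747 m³/s
Q = Σ qᵢ = 13.05 m³/s

13.0 m³/s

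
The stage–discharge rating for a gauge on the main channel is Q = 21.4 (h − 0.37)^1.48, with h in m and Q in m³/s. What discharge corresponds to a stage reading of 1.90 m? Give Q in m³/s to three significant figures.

Q = 21.4 × (1.90 − 0.37)^1.48 = 21.4 × 1.53^1.48 = 40.16 m³/s

40.2 m³/s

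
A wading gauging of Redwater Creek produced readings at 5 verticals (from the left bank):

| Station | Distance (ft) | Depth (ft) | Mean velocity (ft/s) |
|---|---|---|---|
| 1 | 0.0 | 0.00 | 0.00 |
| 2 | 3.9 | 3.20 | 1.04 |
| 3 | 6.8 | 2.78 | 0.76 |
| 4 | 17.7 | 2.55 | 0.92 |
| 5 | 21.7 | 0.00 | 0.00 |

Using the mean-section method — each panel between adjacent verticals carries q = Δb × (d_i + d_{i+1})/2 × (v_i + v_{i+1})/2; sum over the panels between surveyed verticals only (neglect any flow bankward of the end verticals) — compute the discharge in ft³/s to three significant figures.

Panel 1-2: Δb = 3.9 ft, d̄ = (0.00+3.20)/2 = 1.6, v̄ = (0.00+1.04)/2 = 0.52 → q = 3.9×1.6×0.52 = 3.245 ft³/s
Panel 2-3: Δb = 2.9 ft, d̄ = (3.20+2.78)/2 = 2.99, v̄ = (1.04+0.76)/2 = 0.9 → q = 2.9×2.99×0.9 = 7.804 ft³/s
Panel 3-4: Δb = 10.9 ft, d̄ = (2.78+2.55)/2 = 2.665, v̄ = (0.76+0.92)/2 = 0.84 → q = 10.9×2.665×0.84 = 24.40 ft³/s
Panel 4-5: Δb = 4 ft, d̄ = (2.55+0.00)/2 = 1.275, v̄ = (0.92+0.00)/2 = 0.46 → q = 4×1.275×0.46 = 2.346 ft³/s
Q = Σ q = 37.80 ft³/s

37.8 ft³/s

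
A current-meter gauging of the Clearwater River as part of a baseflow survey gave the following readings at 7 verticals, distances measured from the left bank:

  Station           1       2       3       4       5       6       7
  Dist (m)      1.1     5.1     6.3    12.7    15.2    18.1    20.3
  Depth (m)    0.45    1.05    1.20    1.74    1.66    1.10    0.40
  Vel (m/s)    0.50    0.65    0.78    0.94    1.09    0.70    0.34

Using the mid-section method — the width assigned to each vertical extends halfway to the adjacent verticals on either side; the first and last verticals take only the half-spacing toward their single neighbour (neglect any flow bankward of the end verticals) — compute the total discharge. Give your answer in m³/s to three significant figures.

20.1 m³/s

w_1 = (5.1 − 1.1)/2 = 2 m; q_1 = 0.50 × 0.45 × 2 = 0.4500 m³/s
w_2 = (6.3 − 1.1)/2 = 2.6 m; q_2 = 0.65 × 1.05 × 2.6 = 1.775 m³/s
w_3 = (12.7 − 5.1)/2 = 3.8 m; q_3 = 0.78 × 1.20 × 3.8 = 3.557 m³/s
w_4 = (15.2 − 6.3)/2 = 4.45 m; q_4 = 0.94 × 1.74 × 4.45 = 7.278 m³/s
w_5 = (18.1 − 12.7)/2 = 2.7 m; q_5 = 1.09 × 1.66 × 2.7 = 4.885 m³/s
w_6 = (20.3 − 15.2)/2 = 2.55 m; q_6 = 0.70 × 1.10 × 2.55 = 1.964 m³/s
w_7 = (20.3 − 18.1)/2 = 1.1 m; q_7 = 0.34 × 0.40 × 1.1 = 0.1496 m³/s
Q = Σ qᵢ = 20.06 m³/s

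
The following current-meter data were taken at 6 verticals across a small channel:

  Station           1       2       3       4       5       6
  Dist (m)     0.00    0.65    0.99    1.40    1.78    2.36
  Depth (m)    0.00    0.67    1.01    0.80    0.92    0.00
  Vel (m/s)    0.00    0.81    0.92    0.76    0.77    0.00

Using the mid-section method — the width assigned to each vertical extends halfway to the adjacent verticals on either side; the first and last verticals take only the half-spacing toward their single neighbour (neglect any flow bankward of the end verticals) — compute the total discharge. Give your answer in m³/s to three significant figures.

1.20 m³/s

w_2 = (0.99 − 0.00)/2 = 0.495 m; q_2 = 0.81 × 0.67 × 0.495 = 0.2686 m³/s
w_3 = (1.40 − 0.65)/2 = 0.375 m; q_3 = 0.92 × 1.01 × 0.375 = 0.3485 m³/s
w_4 = (1.78 − 0.99)/2 = 0.395 m; q_4 = 0.76 × 0.80 × 0.395 = 0.2402 m³/s
w_5 = (2.36 − 1.40)/2 = 0.48 m; q_5 = 0.77 × 0.92 × 0.48 = 0.3400 m³/s
Stations 1, 6 contribute zero (depth or velocity is 0).
Q = Σ qᵢ = 1.197 m³/s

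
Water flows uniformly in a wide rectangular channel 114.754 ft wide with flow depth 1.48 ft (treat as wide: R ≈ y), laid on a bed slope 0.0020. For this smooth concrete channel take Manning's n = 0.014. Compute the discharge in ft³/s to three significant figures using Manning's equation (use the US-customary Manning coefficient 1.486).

1050 ft³/s

A = b·y = 114.754 × 1.48 = 169.8 ft²
Wide channel: R ≈ y = 1.48 ft
Q = (1.486/n)·A·R^(2/3)·S^(1/2) = (1.486/0.014) × 169.8 × 1.480^(2/3) × 0.0020^(1/2) = 1047 ft³/s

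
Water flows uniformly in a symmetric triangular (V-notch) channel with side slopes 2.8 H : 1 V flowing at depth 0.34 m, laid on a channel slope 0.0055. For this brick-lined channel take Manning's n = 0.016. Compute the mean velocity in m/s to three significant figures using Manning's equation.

1.37 m/s

A = z·y² = 2.8×0.34² = 0.3237 m²
P = 2y√(1+z²) = 2×0.34×√(1+2.8²) = 2.022 m
R = A/P = 0.3237/2.022 = 0.1601 m
Q = (1/n)·A·R^(2/3)·S^(1/2) = (1/0.016) × 0.3237 × 0.1601^(2/3) × 0.0055^(1/2) = 0.4423 m³/s
V = Q/A = 0.4423/0.3237 = 1.367 m/s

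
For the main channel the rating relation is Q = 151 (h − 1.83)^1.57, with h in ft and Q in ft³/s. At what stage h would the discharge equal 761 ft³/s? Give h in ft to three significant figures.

4.63 ft

h − h₀ = (Q/C)^(1/b) = (761/151)^(1/1.57) = 2.802 ft
h = 1.83 + 2.802 = 4.632 ft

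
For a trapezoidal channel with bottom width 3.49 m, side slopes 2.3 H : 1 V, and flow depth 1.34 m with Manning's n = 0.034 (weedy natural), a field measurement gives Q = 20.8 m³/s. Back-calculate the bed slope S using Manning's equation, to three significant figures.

A = (b + z·y)·y = (3.49 + 2.3×1.34)×1.34 = 8.806 m²
P = b + 2y√(1+z²) = 3.49 + 2×1.34×√(1+2.3²) = 10.21 m
R = A/P = 8.806/10.21 = 0.8624 m
S = (Q·n / (1·A·R^(2/3)))² = (20.8×0.034 / (1×8.806×0.9060))² = 0.007856

0.00786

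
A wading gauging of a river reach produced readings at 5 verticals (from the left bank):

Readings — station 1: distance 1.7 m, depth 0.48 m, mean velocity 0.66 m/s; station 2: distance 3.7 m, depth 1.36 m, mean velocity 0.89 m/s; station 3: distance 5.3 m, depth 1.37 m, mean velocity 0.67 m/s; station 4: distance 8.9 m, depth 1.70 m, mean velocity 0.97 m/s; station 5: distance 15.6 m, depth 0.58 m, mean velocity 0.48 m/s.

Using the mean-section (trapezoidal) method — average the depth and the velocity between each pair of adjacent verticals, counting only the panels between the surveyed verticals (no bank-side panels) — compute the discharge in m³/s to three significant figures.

Panel 1-2: Δb = 2 m, d̄ = (0.48+1.36)/2 = 0.92, v̄ = (0.66+0.89)/2 = 0.775 → q = 2×0.92×0.775 = 1.426 m³/s
Panel 2-3: Δb = 1.6 m, d̄ = (1.36+1.37)/2 = 1.365, v̄ = (0.89+0.67)/2 = 0.78 → q = 1.6×1.365×0.78 = 1.704 m³/s
Panel 3-4: Δb = 3.6 m, d̄ = (1.37+1.70)/2 = 1.535, v̄ = (0.67+0.97)/2 = 0.82 → q = 3.6×1.535×0.82 = 4.531 m³/s
Panel 4-5: Δb = 6.7 m, d̄ = (1.70+0.58)/2 = 1.14, v̄ = (0.97+0.48)/2 = 0.725 → q = 6.7×1.14×0.725 = 5.538 m³/s
Q = Σ q = 13.20 m³/s

13.2 m³/s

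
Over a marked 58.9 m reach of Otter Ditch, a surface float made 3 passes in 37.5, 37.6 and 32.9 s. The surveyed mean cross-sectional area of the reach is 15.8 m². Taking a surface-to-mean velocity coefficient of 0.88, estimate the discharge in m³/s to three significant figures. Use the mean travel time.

22.7 m³/s

t̄ = (37.5 + 37.6 + 32.9) / 3 = 36 s
v_surface = L / t̄ = 58.9 / 36 = 1.636 m/s
v_mean = 0.88 × 1.636 = 1.440 m/s
Q = A × v_mean = 15.8 × 1.440 = 22.75 m³/s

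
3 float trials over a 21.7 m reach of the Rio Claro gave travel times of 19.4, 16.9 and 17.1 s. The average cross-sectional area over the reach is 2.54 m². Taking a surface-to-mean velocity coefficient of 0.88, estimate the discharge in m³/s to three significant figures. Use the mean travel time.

2.72 m³/s

t̄ = (19.4 + 16.9 + 17.1) / 3 = 17.8 s
v_surface = L / t̄ = 21.7 / 17.8 = 1.219 m/s
v_mean = 0.88 × 1.219 = 1.073 m/s
Q = A × v_mean = 2.54 × 1.073 = 2.725 m³/s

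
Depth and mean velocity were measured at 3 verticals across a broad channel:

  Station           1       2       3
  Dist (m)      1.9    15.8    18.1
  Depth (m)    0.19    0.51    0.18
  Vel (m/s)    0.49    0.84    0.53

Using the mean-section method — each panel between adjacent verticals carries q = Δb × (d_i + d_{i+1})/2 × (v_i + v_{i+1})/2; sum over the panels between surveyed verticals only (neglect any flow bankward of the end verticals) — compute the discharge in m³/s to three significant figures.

3.78 m³/s

Panel 1-2: Δb = 13.9 m, d̄ = (0.19+0.51)/2 = 0.35, v̄ = (0.49+0.84)/2 = 0.665 → q = 13.9×0.35×0.665 = 3.235 m³/s
Panel 2-3: Δb = 2.3 m, d̄ = (0.51+0.18)/2 = 0.345, v̄ = (0.84+0.53)/2 = 0.685 → q = 2.3×0.345×0.685 = 0.5435 m³/s
Q = Σ q = 3.779 m³/s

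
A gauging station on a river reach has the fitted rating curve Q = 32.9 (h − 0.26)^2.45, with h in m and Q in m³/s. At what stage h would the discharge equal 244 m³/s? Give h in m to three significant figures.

h − h₀ = (Q/C)^(1/b) = (244/32.9)^(1/2.45) = 2.266 m
h = 0.26 + 2.266 = 2.526 m

2.53 m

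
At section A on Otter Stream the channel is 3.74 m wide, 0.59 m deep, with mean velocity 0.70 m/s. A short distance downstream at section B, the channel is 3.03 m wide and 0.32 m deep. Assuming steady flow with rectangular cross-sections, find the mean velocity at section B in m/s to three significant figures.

1.59 m/s

Q = A₁V₁ = (3.74×0.59) × 0.70 = 1.545 m³/s
A₂ = 3.03 × 0.32 = 0.9696 m²
V₂ = Q/A₂ = 1.545/0.9696 = 1.593 m/s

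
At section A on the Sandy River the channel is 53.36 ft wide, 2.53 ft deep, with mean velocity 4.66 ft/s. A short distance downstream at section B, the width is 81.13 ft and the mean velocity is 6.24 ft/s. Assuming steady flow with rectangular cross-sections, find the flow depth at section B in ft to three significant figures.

1.24 ft

Q = A₁V₁ = (53.36×2.53) × 4.66 = 629.1 ft³/s
d₂ = Q/(b₂ V₂) = 629.1/(81.13×6.24) = 1.243 ft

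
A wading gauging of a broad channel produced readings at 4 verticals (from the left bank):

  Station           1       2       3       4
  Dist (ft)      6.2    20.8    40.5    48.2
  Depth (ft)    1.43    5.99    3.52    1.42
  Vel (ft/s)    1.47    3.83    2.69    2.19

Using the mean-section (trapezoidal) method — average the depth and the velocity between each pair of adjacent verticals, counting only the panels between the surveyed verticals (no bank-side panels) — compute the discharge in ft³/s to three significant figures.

495 ft³/s

Panel 1-2: Δb = 14.6 ft, d̄ = (1.43+5.99)/2 = 3.71, v̄ = (1.47+3.83)/2 = 2.65 → q = 14.6×3.71×2.65 = 143.5 ft³/s
Panel 2-3: Δb = 19.7 ft, d̄ = (5.99+3.52)/2 = 4.755, v̄ = (3.83+2.69)/2 = 3.26 → q = 19.7×4.755×3.26 = 305.4 ft³/s
Panel 3-4: Δb = 7.7 ft, d̄ = (3.52+1.42)/2 = 2.47, v̄ = (2.69+2.19)/2 = 2.44 → q = 7.7×2.47×2.44 = 46.41 ft³/s
Q = Σ q = 495.3 ft³/s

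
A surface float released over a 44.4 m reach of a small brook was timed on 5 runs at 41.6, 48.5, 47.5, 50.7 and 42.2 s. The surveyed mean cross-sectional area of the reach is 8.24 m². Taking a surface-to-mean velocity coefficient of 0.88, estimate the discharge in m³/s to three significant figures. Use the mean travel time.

6.98 m³/s

t̄ = (41.6 + 48.5 + 47.5 + 50.7 + 42.2) / 5 = 46.1 s
v_surface = L / t̄ = 44.4 / 46.1 = 0.9631 m/s
v_mean = 0.88 × 0.9631 = 0.8475 m/s
Q = A × v_mean = 8.24 × 0.8475 = 6.984 m³/s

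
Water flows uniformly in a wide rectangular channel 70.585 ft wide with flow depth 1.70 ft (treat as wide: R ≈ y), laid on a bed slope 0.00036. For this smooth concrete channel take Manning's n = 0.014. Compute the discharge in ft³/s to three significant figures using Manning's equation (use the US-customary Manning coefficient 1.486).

A = b·y = 70.585 × 1.70 = 120.0 ft²
Wide channel: R ≈ y = 1.70 ft
Q = (1.486/n)·A·R^(2/3)·S^(1/2) = (1.486/0.014) × 120.0 × 1.700^(2/3) × 0.00036^(1/2) = 344.2 ft³/s

344 ft³/s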